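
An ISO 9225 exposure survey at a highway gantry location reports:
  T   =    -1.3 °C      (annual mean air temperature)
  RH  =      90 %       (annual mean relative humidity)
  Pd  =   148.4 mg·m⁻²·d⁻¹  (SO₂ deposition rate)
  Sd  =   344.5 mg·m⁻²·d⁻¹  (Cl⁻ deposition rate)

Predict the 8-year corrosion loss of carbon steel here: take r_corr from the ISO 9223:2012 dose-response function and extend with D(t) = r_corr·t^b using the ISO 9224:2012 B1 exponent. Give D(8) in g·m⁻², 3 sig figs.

D(8) = 2.26e+03 g·m⁻²

carbon steel: temperature factor f = +0.150·(-11.3) = -1.6950
  Pd branch = 1.77·Pd^0.52·e^(0.02·RH+f) = 26.47 μm/a
  Sd branch = 0.102·Sd^0.62·e^(0.033·RH+0.04·T) = 70.62 μm/a
  r_corr = 26.47 + 70.62 = 97.09 μm/a
Power-law: D(8) = r_corr · 8^0.523
  D(8) = 97.09 × 8^0.523 = 97.09 × 2.967 = 288.1 μm
  Mass loss = 288.1 μm × 7.85 g/cm³ = 2261 g·m⁻²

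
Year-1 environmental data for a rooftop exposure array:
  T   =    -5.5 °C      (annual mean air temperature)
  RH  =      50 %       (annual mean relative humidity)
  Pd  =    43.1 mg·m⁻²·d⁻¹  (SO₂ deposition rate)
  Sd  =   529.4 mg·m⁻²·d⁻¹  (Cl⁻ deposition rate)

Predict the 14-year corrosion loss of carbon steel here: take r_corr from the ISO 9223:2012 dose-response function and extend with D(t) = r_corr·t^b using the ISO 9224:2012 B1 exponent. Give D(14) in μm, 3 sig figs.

carbon steel: temperature factor f = +0.150·(-15.5) = -2.3250
  SO₂ term: 1.77·43.1^0.52·exp(0.02·50-2.3250) = 3.33
  Sd branch = 0.102·Sd^0.62·e^(0.033·RH+0.04·T) = 20.82 μm/a
  sum: 3.33 + 20.82 → r_corr = 24.15 μm/a
Power-law: D(14) = r_corr · 14^0.523
  D(14) = 24.15 × 14^0.523 = 24.15 × 3.976 = 96 μm

D(14) = 96.0 μm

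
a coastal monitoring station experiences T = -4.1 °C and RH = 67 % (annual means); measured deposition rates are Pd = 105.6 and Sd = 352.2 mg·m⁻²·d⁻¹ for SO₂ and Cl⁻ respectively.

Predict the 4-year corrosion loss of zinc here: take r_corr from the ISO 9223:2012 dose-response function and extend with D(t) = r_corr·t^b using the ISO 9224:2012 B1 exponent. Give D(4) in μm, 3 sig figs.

D(4) = 5.79 μm

zinc: f(T) = +0.038·(T−10) [T≤10 °C] = -0.5358
  SO₂ term: 0.0129·105.6^0.44·exp(0.046·67-0.5358) = 1.279
  Cl⁻ term: 0.0175·352.2^0.57·exp(0.008·67+0.085·-4.1) = 0.5972
  sum: 1.279 + 0.5972 → r_corr = 1.876 μm/a
ISO 9224: D(t) = r_corr · t^b with b = 0.813 (zinc, B1)
  D(4) = 1.876 × 4^0.813 = 1.876 × 3.087 = 5.79 μm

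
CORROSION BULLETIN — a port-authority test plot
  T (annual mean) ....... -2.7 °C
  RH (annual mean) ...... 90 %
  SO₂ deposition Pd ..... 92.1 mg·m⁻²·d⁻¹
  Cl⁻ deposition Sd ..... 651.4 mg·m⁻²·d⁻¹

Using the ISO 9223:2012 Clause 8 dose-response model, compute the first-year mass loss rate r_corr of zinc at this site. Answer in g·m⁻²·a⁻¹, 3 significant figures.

r_corr = 34.3 g·m⁻²·a⁻¹

zinc: f(T) = +0.038·(T−10) [T≤10 °C] = -0.4826
  SO₂ term: 0.0129·92.1^0.44·exp(0.046·90-0.4826) = 3.658
  Sd branch = 0.0175·Sd^0.57·e^(0.008·RH+0.085·T) = 1.148 μm/a
  sum: 3.658 + 1.148 → r_corr = 4.806 μm/a
Convert to mass loss: 4.806 μm/a × 7.14 g/cm³ = 34.32 g·m⁻²·a⁻¹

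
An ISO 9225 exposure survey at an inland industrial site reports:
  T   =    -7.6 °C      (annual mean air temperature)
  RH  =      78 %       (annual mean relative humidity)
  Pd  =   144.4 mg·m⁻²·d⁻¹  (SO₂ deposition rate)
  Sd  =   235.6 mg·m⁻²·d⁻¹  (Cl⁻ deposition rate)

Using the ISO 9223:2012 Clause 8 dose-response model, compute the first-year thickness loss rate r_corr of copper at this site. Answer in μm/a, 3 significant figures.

copper: T≤10 °C ⇒ hinge +0.126·(-7.6−10) = -2.2176
  sulphur-dioxide contribution → 0.2096 μm/a
  chloride contribution → 0.5117 μm/a
  ⇒ r_corr(copper) = 0.7212 μm/a

r_corr = 0.721 μm/a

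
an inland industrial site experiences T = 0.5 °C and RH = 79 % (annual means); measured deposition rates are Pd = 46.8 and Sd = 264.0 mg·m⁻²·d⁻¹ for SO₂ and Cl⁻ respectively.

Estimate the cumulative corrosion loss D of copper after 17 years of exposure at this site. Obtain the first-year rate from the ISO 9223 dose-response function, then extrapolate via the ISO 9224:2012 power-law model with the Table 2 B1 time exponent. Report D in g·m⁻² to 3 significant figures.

copper: T≤10 °C ⇒ hinge +0.126·(0.5−10) = -1.1970
  sulphur-dioxide contribution → 0.4602 μm/a
  chloride contribution → 0.8134 μm/a
  ⇒ r_corr(copper) = 1.274 μm/a
ISO 9224: D(t) = r_corr · t^b with b = 0.667 (copper, B1)
  D(17) = 1.274 × 17^0.667 = 1.274 × 6.618 = 8.429 μm
  Mass loss = 8.429 μm × 8.96 g/cm³ = 75.52 g·m⁻²

D(17) = 75.5 g·m⁻²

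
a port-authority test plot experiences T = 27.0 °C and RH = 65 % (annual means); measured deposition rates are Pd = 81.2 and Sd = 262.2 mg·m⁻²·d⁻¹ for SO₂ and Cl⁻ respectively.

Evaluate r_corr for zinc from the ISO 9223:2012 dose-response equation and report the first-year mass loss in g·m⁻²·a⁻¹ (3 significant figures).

zinc: temperature factor f = -0.071·(17.0) = -1.2070
  Pd branch = 0.0129·Pd^0.44·e^(0.046·RH+f) = 0.5311 μm/a
  Cl⁻ term: 0.0175·262.2^0.57·exp(0.008·65+0.085·27.0) = 6.986
  sum: 0.5311 + 6.986 → r_corr = 7.517 μm/a
Convert to mass loss: 7.517 μm/a × 7.14 g/cm³ = 53.67 g·m⁻²·a⁻¹

r_corr = 53.7 g·m⁻²·a⁻¹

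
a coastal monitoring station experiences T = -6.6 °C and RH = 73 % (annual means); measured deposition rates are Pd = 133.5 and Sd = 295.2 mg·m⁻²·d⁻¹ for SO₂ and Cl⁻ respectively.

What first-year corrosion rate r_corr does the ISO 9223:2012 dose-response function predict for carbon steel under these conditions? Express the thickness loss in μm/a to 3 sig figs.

carbon steel: temperature factor f = +0.150·(-16.6) = -2.4900
  sulphur-dioxide contribution → 8.052 μm/a
  chloride contribution → 29.62 μm/a
  total first-year rate 37.68 μm/a

r_corr = 37.7 μm/a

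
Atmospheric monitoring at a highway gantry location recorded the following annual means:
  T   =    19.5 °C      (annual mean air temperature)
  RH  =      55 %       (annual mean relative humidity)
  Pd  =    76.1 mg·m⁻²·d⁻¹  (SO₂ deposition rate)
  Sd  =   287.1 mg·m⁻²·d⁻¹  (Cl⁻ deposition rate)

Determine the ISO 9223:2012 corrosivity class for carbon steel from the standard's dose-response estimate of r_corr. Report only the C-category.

C4

carbon steel: temperature factor f = -0.054·(9.5) = -0.5130
  Pd branch = 1.77·Pd^0.52·e^(0.02·RH+f) = 30.28 μm/a
  Sd branch = 0.102·Sd^0.62·e^(0.033·RH+0.04·T) = 45.66 μm/a
  sum: 30.28 + 45.66 → r_corr = 75.95 μm/a
75.9 μm/a falls in (50, 80] for carbon steel → category C4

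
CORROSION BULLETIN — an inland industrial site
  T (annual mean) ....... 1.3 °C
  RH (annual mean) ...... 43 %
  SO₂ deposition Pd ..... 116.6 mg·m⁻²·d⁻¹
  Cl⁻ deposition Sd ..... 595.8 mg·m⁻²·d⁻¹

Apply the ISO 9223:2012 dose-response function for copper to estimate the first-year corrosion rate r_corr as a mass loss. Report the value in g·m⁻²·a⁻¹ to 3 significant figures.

r_corr = 3.28 g·m⁻²·a⁻¹

copper: f(T) = +0.126·(T−10) [T≤10 °C] = -1.0962
  SO₂ term: 0.0053·116.6^0.26·exp(0.059·43-1.0962) = 0.07715
  Sd branch = 0.01025·Sd^0.27·e^(0.036·RH+0.049·T) = 0.2884 μm/a
  r_corr = 0.07715 + 0.2884 = 0.3655 μm/a
Convert to mass loss: 0.3655 μm/a × 8.96 g/cm³ = 3.275 g·m⁻²·a⁻¹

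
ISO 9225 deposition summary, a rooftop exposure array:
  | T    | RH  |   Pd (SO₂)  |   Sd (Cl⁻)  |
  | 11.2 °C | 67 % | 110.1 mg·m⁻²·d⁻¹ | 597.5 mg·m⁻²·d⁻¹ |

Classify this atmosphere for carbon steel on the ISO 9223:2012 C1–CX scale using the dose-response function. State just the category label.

C5

carbon steel: temperature factor f = -0.054·(1.2) = -0.0648
  sulphur-dioxide contribution → 73.03 μm/a
  chloride contribution → 76.69 μm/a
  ⇒ r_corr(carbon steel) = 149.7 μm/a
ISO 9223 Table 2 (carbon steel): 80 < 150 ≤ 200 μm/a ⇒ C5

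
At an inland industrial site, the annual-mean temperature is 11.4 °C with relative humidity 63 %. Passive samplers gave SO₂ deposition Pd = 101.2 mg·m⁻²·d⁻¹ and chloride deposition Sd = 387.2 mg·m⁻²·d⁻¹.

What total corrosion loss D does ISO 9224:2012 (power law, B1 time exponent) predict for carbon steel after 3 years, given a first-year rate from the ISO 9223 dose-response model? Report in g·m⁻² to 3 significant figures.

carbon steel: f(T) = -0.054·(T−10) [T>10 °C] = -0.0756
  Pd branch = 1.77·Pd^0.52·e^(0.02·RH+f) = 63.83 μm/a
  Sd branch = 0.102·Sd^0.62·e^(0.033·RH+0.04·T) = 51.77 μm/a
  r_corr = 63.83 + 51.77 = 115.6 μm/a
Power-law: D(3) = r_corr · 3^0.523
  D(3) = 115.6 × 3^0.523 = 115.6 × 1.776 = 205.3 μm
  Mass loss = 205.3 μm × 7.85 g/cm³ = 1612 g·m⁻²

D(3) = 1.61e+03 g·m⁻²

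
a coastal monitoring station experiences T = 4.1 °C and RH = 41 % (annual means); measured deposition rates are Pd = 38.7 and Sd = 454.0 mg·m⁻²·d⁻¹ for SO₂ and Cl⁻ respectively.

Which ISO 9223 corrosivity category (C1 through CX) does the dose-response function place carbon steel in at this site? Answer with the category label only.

C3

carbon steel: f(T) = +0.150·(T−10) [T≤10 °C] = -0.8850
  sulphur-dioxide contribution → 11.1 μm/a
  chloride contribution → 20.64 μm/a
  ⇒ r_corr(carbon steel) = 31.75 μm/a
Category bounds: 25…50 μm/a bracket r_corr ⇒ C3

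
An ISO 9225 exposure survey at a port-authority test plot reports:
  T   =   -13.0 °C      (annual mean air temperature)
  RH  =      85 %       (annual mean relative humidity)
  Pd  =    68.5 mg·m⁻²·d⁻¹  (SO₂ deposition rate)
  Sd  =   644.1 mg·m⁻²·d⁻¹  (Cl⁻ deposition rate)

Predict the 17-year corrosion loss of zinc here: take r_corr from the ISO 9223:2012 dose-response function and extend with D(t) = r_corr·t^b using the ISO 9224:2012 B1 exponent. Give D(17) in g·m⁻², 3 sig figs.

D(17) = 156 g·m⁻²

zinc: f(T) = +0.038·(T−10) [T≤10 °C] = -0.8740
  sulphur-dioxide contribution → 1.725 μm/a
  chloride contribution → 0.4566 μm/a
  ⇒ r_corr(zinc) = 2.182 μm/a
ISO 9224: D(t) = r_corr · t^b with b = 0.813 (zinc, B1)
  D(17) = 2.182 × 17^0.813 = 2.182 × 10.01 = 21.84 μm
  Mass loss = 21.84 μm × 7.14 g/cm³ = 155.9 g·m⁻²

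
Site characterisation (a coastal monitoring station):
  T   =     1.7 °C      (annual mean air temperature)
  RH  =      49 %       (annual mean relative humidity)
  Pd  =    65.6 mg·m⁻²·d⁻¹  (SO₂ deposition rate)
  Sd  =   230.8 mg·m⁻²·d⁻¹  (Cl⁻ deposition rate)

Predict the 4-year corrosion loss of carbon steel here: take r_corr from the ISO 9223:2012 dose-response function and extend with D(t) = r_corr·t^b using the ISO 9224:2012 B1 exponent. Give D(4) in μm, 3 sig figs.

carbon steel: T≤10 °C ⇒ hinge +0.150·(1.7−10) = -1.2450
  SO₂ term: 1.77·65.6^0.52·exp(0.02·49-1.2450) = 11.96
  Cl⁻ term: 0.102·230.8^0.62·exp(0.033·49+0.04·1.7) = 16.05
  sum: 11.96 + 16.05 → r_corr = 28.01 μm/a
Power-law: D(4) = r_corr · 4^0.523
  D(4) = 28.01 × 4^0.523 = 28.01 × 2.065 = 57.84 μm

D(4) = 57.8 μm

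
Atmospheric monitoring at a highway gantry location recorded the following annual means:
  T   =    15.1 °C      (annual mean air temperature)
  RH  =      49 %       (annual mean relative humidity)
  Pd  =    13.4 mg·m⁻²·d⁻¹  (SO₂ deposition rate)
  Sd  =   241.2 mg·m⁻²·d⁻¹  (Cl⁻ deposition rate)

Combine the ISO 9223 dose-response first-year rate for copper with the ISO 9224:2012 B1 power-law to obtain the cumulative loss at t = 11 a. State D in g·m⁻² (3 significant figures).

D(11) = 30.0 g·m⁻²

copper: temperature factor f = -0.080·(5.1) = -0.4080
  SO₂ term: 0.0053·13.4^0.26·exp(0.059·49-0.4080) = 0.1246
  Sd branch = 0.01025·Sd^0.27·e^(0.036·RH+0.049·T) = 0.5513 μm/a
  sum: 0.1246 + 0.5513 → r_corr = 0.676 μm/a
Long-term exponent b (ISO 9224 Table 2, B1) = 0.667
  D(11) = 0.676 × 11^0.667 = 0.676 × 4.95 = 3.346 μm
  Mass loss = 3.346 μm × 8.96 g/cm³ = 29.98 g·m⁻²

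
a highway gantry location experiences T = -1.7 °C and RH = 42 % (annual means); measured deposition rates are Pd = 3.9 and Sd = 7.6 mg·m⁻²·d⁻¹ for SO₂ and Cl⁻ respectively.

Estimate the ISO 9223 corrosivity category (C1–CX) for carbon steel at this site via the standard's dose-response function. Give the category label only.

C2

carbon steel: T≤10 °C ⇒ hinge +0.150·(-1.7−10) = -1.7550
  Pd branch = 1.77·Pd^0.52·e^(0.02·RH+f) = 1.439 μm/a
  Cl⁻ term: 0.102·7.6^0.62·exp(0.033·42+0.04·-1.7) = 1.34
  sum: 1.439 + 1.34 → r_corr = 2.779 μm/a
2.78 μm/a falls in (1.3, 25] for carbon steel → category C2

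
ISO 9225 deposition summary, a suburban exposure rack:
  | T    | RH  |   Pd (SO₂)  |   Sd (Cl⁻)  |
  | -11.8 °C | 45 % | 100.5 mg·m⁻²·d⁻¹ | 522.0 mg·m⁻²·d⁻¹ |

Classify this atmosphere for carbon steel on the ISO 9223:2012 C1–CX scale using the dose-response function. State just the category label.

carbon steel: T≤10 °C ⇒ hinge +0.150·(-11.8−10) = -3.2700
  Pd branch = 1.77·Pd^0.52·e^(0.02·RH+f) = 1.819 μm/a
  Sd branch = 0.102·Sd^0.62·e^(0.033·RH+0.04·T) = 13.6 μm/a
  r_corr = 1.819 + 13.6 = 15.42 μm/a
ISO 9223 Table 2 (carbon steel): 1.3 < 15.4 ≤ 25 μm/a ⇒ C2

C2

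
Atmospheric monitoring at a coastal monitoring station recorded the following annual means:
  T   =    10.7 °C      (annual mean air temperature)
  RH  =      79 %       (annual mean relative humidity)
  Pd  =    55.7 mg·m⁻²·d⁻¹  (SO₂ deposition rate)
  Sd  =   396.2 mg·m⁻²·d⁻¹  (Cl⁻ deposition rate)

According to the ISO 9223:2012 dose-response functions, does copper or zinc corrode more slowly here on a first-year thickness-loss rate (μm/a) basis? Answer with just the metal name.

copper

copper: T>10 °C ⇒ hinge -0.080·(10.7−10) = -0.0560
  SO₂ term: 0.0053·55.7^0.26·exp(0.059·79-0.0560) = 1.507
  Sd branch = 0.01025·Sd^0.27·e^(0.036·RH+0.049·T) = 1.496 μm/a
  sum: 1.507 + 1.496 → r_corr = 3.003 μm/a
zinc: temperature factor f = -0.071·(0.7) = -0.0497
  SO₂ term: 0.0129·55.7^0.44·exp(0.046·79-0.0497) = 2.725
  Cl⁻ term: 0.0175·396.2^0.57·exp(0.008·79+0.085·10.7) = 2.474
  sum: 2.725 + 2.474 → r_corr = 5.199 μm/a
Ordering by μm/a: zinc (5.2) > copper (3)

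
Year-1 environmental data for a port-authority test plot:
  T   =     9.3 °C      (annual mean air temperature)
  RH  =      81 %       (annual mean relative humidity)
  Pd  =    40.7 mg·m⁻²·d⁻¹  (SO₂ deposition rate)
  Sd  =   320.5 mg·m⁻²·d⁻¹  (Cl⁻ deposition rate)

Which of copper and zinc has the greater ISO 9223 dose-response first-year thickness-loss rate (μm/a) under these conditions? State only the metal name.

zinc

copper: T≤10 °C ⇒ hinge +0.126·(9.3−10) = -0.0882
  SO₂ term: 0.0053·40.7^0.26·exp(0.059·81-0.0882) = 1.513
  Sd branch = 0.01025·Sd^0.27·e^(0.036·RH+0.049·T) = 1.418 μm/a
  r_corr = 1.513 + 1.418 = 2.931 μm/a
zinc: temperature factor f = +0.038·(-0.7) = -0.0266
  Pd branch = 0.0129·Pd^0.44·e^(0.046·RH+f) = 2.663 μm/a
  Sd branch = 0.0175·Sd^0.57·e^(0.008·RH+0.085·T) = 1.977 μm/a
  r_corr = 2.663 + 1.977 = 4.641 μm/a
Ordering by μm/a: zinc (4.64) > copper (2.93)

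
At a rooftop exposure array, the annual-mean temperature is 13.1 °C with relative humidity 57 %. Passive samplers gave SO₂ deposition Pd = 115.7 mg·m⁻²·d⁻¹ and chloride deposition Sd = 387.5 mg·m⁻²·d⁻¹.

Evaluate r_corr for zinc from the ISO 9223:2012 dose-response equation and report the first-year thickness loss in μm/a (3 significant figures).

r_corr = 3.66 μm/a

zinc: f(T) = -0.071·(T−10) [T>10 °C] = -0.2201
  sulphur-dioxide contribution → 1.152 μm/a
  chloride contribution → 2.512 μm/a
  ⇒ r_corr(zinc) = 3.664 μm/a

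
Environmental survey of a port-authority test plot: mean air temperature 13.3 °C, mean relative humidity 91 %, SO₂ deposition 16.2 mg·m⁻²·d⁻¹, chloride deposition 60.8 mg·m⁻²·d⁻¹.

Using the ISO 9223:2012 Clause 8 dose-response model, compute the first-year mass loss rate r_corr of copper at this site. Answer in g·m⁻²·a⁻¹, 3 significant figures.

copper: T>10 °C ⇒ hinge -0.080·(13.3−10) = -0.2640
  SO₂ term: 0.0053·16.2^0.26·exp(0.059·91-0.2640) = 1.802
  Sd branch = 0.01025·Sd^0.27·e^(0.036·RH+0.049·T) = 1.578 μm/a
  sum: 1.802 + 1.578 → r_corr = 3.38 μm/a
Convert to mass loss: 3.38 μm/a × 8.96 g/cm³ = 30.29 g·m⁻²·a⁻¹

r_corr = 30.3 g·m⁻²·a⁻¹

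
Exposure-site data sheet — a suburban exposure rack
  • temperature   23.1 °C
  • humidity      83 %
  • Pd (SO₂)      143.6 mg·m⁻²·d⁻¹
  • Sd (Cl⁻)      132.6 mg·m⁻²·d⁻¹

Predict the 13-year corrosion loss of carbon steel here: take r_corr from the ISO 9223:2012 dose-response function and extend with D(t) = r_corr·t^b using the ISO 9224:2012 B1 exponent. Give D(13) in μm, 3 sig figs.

D(13) = 547 μm

carbon steel: T>10 °C ⇒ hinge -0.054·(23.1−10) = -0.7074
  sulphur-dioxide contribution → 60.73 μm/a
  chloride contribution → 82.3 μm/a
  total first-year rate 143 μm/a
Power-law: D(13) = r_corr · 13^0.523
  D(13) = 143 × 13^0.523 = 143 × 3.825 = 547 μm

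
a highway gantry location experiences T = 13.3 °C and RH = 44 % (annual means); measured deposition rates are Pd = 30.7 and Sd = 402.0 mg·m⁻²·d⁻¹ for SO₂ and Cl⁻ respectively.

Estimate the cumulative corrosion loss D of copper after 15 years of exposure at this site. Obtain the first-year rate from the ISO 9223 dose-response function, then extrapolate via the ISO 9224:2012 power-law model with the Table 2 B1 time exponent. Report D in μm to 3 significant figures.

copper: temperature factor f = -0.080·(3.3) = -0.2640
  SO₂ term: 0.0053·30.7^0.26·exp(0.059·44-0.2640) = 0.133
  Cl⁻ term: 0.01025·402.0^0.27·exp(0.036·44+0.049·13.3) = 0.484
  sum: 0.133 + 0.484 → r_corr = 0.6169 μm/a
Power-law: D(15) = r_corr · 15^0.667
  D(15) = 0.6169 × 15^0.667 = 0.6169 × 6.088 = 3.756 μm

D(15) = 3.76 μm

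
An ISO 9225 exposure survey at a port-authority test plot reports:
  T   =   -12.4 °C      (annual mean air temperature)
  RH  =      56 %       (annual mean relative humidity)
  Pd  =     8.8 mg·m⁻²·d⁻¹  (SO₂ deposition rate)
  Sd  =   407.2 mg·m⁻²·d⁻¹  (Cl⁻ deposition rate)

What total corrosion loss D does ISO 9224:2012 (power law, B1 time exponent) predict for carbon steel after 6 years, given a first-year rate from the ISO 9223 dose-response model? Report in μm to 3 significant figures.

carbon steel: temperature factor f = +0.150·(-22.4) = -3.3600
  Pd branch = 1.77·Pd^0.52·e^(0.02·RH+f) = 0.5838 μm/a
  Sd branch = 0.102·Sd^0.62·e^(0.033·RH+0.04·T) = 16.36 μm/a
  r_corr = 0.5838 + 16.36 = 16.95 μm/a
ISO 9224: D(t) = r_corr · t^b with b = 0.523 (carbon steel, B1)
  D(6) = 16.95 × 6^0.523 = 16.95 × 2.553 = 43.26 μm

D(6) = 43.3 μm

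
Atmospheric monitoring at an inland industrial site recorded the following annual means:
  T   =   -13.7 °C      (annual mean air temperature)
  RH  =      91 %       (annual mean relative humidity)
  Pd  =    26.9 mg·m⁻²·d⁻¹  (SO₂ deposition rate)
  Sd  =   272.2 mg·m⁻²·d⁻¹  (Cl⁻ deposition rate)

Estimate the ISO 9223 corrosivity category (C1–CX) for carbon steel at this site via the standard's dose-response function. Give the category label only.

carbon steel: temperature factor f = +0.150·(-23.7) = -3.5550
  sulphur-dioxide contribution → 1.73 μm/a
  chloride contribution → 38.41 μm/a
  total first-year rate 40.14 μm/a
40.1 μm/a falls in (25, 50] for carbon steel → category C3

C3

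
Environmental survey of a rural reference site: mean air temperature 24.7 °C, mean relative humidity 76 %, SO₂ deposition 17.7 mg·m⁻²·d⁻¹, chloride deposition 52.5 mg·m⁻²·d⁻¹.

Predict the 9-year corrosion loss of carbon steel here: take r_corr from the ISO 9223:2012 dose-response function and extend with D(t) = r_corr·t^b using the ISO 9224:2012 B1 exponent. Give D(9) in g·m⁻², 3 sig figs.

D(9) = 1.38e+03 g·m⁻²

carbon steel: T>10 °C ⇒ hinge -0.054·(24.7−10) = -0.7938
  SO₂ term: 1.77·17.7^0.52·exp(0.02·76-0.7938) = 16.3
  Cl⁻ term: 0.102·52.5^0.62·exp(0.033·76+0.04·24.7) = 39.21
  r_corr = 16.3 + 39.21 = 55.51 μm/a
Long-term exponent b (ISO 9224 Table 2, B1) = 0.523
  D(9) = 55.51 × 9^0.523 = 55.51 × 3.156 = 175.2 μm
  Mass loss = 175.2 μm × 7.85 g/cm³ = 1375 g·m⁻²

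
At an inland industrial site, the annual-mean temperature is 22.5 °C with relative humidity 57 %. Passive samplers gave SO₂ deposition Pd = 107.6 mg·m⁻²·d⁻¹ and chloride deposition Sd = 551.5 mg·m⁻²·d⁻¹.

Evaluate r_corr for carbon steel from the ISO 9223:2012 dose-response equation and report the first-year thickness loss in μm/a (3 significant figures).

r_corr = 115 μm/a

carbon steel: T>10 °C ⇒ hinge -0.054·(22.5−10) = -0.6750
  SO₂ term: 1.77·107.6^0.52·exp(0.02·57-0.6750) = 32.1
  Sd branch = 0.102·Sd^0.62·e^(0.033·RH+0.04·T) = 82.44 μm/a
  r_corr = 32.1 + 82.44 = 114.5 μm/a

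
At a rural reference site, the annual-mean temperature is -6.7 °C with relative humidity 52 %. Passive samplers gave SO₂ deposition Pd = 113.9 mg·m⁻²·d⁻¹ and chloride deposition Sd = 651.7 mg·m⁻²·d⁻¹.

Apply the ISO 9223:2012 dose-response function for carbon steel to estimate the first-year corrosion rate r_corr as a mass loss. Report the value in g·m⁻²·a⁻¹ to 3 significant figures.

carbon steel: f(T) = +0.150·(T−10) [T≤10 °C] = -2.5050
  sulphur-dioxide contribution → 4.799 μm/a
  chloride contribution → 24.11 μm/a
  total first-year rate 28.91 μm/a
Convert to mass loss: 28.91 μm/a × 7.85 g/cm³ = 226.9 g·m⁻²·a⁻¹

r_corr = 227 g·m⁻²·a⁻¹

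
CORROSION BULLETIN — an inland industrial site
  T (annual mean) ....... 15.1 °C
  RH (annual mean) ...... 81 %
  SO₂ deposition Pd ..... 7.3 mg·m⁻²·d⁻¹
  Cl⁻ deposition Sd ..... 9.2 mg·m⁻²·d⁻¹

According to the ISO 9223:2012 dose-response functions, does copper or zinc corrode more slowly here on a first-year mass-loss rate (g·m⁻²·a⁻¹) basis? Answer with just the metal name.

zinc

copper: f(T) = -0.080·(T−10) [T>10 °C] = -0.4080
  Pd branch = 0.0053·Pd^0.26·e^(0.059·RH+f) = 0.7031 μm/a
  Sd branch = 0.01025·Sd^0.27·e^(0.036·RH+0.049·T) = 0.7222 μm/a
  r_corr = 0.7031 + 0.7222 = 1.425 μm/a
  mass loss = 1.425 μm/a × 8.96 g/cm³ = 12.77 g·m⁻²·a⁻¹
zinc: T>10 °C ⇒ hinge -0.071·(15.1−10) = -0.3621
  Pd branch = 0.0129·Pd^0.44·e^(0.046·RH+f) = 0.8941 μm/a
  Sd branch = 0.0175·Sd^0.57·e^(0.008·RH+0.085·T) = 0.4278 μm/a
  sum: 0.8941 + 0.4278 → r_corr = 1.322 μm/a
  mass loss = 1.322 μm/a × 7.14 g/cm³ = 9.438 g·m⁻²·a⁻¹
Ordering by g·m⁻²·a⁻¹: copper (12.8) > zinc (9.44)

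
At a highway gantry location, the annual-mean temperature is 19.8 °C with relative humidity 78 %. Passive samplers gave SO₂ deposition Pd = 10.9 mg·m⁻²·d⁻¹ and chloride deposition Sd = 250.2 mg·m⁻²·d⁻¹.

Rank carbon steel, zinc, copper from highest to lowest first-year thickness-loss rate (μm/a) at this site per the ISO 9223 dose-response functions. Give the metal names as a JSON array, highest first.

["carbon steel", "zinc", "copper"]

carbon steel: f(T) = -0.054·(T−10) [T>10 °C] = -0.5292
  SO₂ term: 1.77·10.9^0.52·exp(0.02·78-0.5292) = 17.18
  Cl⁻ term: 0.102·250.2^0.62·exp(0.033·78+0.04·19.8) = 90.65
  sum: 17.18 + 90.65 → r_corr = 107.8 μm/a
zinc: temperature factor f = -0.071·(9.8) = -0.6958
  Pd branch = 0.0129·Pd^0.44·e^(0.046·RH+f) = 0.6655 μm/a
  Sd branch = 0.0175·Sd^0.57·e^(0.008·RH+0.085·T) = 4.092 μm/a
  sum: 0.6655 + 4.092 → r_corr = 4.758 μm/a
copper: f(T) = -0.080·(T−10) [T>10 °C] = -0.7840
  Pd branch = 0.0053·Pd^0.26·e^(0.059·RH+f) = 0.4489 μm/a
  Cl⁻ term: 0.01025·250.2^0.27·exp(0.036·78+0.049·19.8) = 1.991
  r_corr = 0.4489 + 1.991 = 2.44 μm/a
Ordering by μm/a: carbon steel (108) > zinc (4.76) > copper (2.44)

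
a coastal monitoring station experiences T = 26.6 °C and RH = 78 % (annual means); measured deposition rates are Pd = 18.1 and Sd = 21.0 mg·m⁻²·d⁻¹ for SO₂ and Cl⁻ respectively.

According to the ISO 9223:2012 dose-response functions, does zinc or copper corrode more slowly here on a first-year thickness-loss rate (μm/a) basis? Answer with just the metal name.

zinc: temperature factor f = -0.071·(16.6) = -1.1786
  Pd branch = 0.0129·Pd^0.44·e^(0.046·RH+f) = 0.5133 μm/a
  Sd branch = 0.0175·Sd^0.57·e^(0.008·RH+0.085·T) = 1.777 μm/a
  sum: 0.5133 + 1.777 → r_corr = 2.29 μm/a
copper: T>10 °C ⇒ hinge -0.080·(26.6−10) = -1.3280
  Pd branch = 0.0053·Pd^0.26·e^(0.059·RH+f) = 0.2973 μm/a
  Sd branch = 0.01025·Sd^0.27·e^(0.036·RH+0.049·T) = 1.423 μm/a
  sum: 0.2973 + 1.423 → r_corr = 1.721 μm/a
Ordering by μm/a: zinc (2.29) > copper (1.72)

copper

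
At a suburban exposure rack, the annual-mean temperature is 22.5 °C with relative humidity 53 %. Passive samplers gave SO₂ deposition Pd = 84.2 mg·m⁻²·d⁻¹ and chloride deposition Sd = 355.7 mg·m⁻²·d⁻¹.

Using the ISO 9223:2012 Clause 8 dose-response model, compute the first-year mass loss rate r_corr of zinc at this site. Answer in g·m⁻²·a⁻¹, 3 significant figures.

zinc: f(T) = -0.071·(T−10) [T>10 °C] = -0.8875
  Pd branch = 0.0129·Pd^0.44·e^(0.046·RH+f) = 0.4277 μm/a
  Sd branch = 0.0175·Sd^0.57·e^(0.008·RH+0.085·T) = 5.151 μm/a
  r_corr = 0.4277 + 5.151 = 5.579 μm/a
Convert to mass loss: 5.579 μm/a × 7.14 g/cm³ = 39.83 g·m⁻²·a⁻¹

r_corr = 39.8 g·m⁻²·a⁻¹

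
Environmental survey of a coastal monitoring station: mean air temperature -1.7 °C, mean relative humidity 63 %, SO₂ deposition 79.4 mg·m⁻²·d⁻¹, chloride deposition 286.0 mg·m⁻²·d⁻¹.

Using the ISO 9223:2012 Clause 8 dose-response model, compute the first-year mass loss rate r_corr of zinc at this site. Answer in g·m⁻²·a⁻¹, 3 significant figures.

zinc: T≤10 °C ⇒ hinge +0.038·(-1.7−10) = -0.4446
  sulphur-dioxide contribution → 1.028 μm/a
  chloride contribution → 0.6299 μm/a
  total first-year rate 1.658 μm/a
Convert to mass loss: 1.658 μm/a × 7.14 g/cm³ = 11.84 g·m⁻²·a⁻¹

r_corr = 11.8 g·m⁻²·a⁻¹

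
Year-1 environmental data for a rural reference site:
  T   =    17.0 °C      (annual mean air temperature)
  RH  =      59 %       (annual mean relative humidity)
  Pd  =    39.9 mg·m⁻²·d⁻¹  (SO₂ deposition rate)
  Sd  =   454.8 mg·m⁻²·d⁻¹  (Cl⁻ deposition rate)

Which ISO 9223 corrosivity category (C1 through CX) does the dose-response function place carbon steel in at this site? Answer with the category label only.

C5

carbon steel: temperature factor f = -0.054·(7.0) = -0.3780
  SO₂ term: 1.77·39.9^0.52·exp(0.02·59-0.3780) = 26.84
  Sd branch = 0.102·Sd^0.62·e^(0.033·RH+0.04·T) = 62.71 μm/a
  r_corr = 26.84 + 62.71 = 89.55 μm/a
ISO 9223 Table 2 (carbon steel): 80 < 89.6 ≤ 200 μm/a ⇒ C5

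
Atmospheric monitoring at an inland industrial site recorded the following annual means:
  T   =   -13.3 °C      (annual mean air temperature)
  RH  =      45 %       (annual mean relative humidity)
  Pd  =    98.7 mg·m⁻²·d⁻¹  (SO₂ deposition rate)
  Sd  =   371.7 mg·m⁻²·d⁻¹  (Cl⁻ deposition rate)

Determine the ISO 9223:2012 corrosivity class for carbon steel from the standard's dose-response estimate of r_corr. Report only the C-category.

C2

carbon steel: T≤10 °C ⇒ hinge +0.150·(-13.3−10) = -3.4950
  sulphur-dioxide contribution → 1.439 μm/a
  chloride contribution → 10.38 μm/a
  total first-year rate 11.81 μm/a
Category bounds: 1.3…25 μm/a bracket r_corr ⇒ C2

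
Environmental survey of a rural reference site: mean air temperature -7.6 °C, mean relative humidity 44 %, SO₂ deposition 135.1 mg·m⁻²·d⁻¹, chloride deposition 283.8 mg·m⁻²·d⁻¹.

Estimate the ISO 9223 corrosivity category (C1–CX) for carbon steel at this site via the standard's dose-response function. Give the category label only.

carbon steel: T≤10 °C ⇒ hinge +0.150·(-7.6−10) = -2.6400
  sulphur-dioxide contribution → 3.904 μm/a
  chloride contribution → 10.67 μm/a
  ⇒ r_corr(carbon steel) = 14.57 μm/a
ISO 9223 Table 2 (carbon steel): 1.3 < 14.6 ≤ 25 μm/a ⇒ C2

C2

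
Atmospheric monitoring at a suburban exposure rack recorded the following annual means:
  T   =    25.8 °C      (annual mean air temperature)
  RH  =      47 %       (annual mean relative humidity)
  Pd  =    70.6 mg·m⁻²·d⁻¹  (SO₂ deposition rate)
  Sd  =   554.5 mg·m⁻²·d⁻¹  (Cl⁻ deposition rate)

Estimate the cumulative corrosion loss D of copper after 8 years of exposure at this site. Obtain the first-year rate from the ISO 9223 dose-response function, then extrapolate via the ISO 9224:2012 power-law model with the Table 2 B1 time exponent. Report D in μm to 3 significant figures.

D(8) = 4.63 μm

copper: temperature factor f = -0.080·(15.8) = -1.2640
  Pd branch = 0.0053·Pd^0.26·e^(0.059·RH+f) = 0.0725 μm/a
  Sd branch = 0.01025·Sd^0.27·e^(0.036·RH+0.049·T) = 1.085 μm/a
  r_corr = 0.0725 + 1.085 = 1.158 μm/a
Long-term exponent b (ISO 9224 Table 2, B1) = 0.667
  D(8) = 1.158 × 8^0.667 = 1.158 × 4.003 = 4.633 μm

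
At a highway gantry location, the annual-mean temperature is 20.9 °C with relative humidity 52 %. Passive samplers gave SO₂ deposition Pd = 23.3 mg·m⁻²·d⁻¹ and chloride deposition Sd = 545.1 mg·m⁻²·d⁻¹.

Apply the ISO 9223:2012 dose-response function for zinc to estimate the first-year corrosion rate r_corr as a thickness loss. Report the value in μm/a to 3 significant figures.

r_corr = 5.95 μm/a

zinc: T>10 °C ⇒ hinge -0.071·(20.9−10) = -0.7739
  sulphur-dioxide contribution → 0.26 μm/a
  chloride contribution → 5.689 μm/a
  ⇒ r_corr(zinc) = 5.949 μm/a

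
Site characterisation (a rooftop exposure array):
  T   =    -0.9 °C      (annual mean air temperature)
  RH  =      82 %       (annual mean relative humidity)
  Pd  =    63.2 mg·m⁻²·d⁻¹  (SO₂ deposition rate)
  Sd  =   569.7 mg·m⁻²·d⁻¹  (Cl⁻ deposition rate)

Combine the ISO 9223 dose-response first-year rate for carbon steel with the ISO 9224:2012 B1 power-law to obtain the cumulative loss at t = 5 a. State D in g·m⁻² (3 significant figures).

carbon steel: T≤10 °C ⇒ hinge +0.150·(-0.9−10) = -1.6350
  Pd branch = 1.77·Pd^0.52·e^(0.02·RH+f) = 15.36 μm/a
  Cl⁻ term: 0.102·569.7^0.62·exp(0.033·82+0.04·-0.9) = 75.28
  sum: 15.36 + 75.28 → r_corr = 90.64 μm/a
Long-term exponent b (ISO 9224 Table 2, B1) = 0.523
  D(5) = 90.64 × 5^0.523 = 90.64 × 2.32 = 210.3 μm
  Mass loss = 210.3 μm × 7.85 g/cm³ = 1651 g·m⁻²

D(5) = 1.65e+03 g·m⁻²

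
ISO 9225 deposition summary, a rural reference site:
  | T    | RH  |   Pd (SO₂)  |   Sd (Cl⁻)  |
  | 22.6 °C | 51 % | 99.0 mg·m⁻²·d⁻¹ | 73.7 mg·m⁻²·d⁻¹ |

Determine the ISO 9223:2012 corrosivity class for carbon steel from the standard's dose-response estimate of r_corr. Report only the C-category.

C3

carbon steel: temperature factor f = -0.054·(12.6) = -0.6804
  sulphur-dioxide contribution → 27.11 μm/a
  chloride contribution → 19.5 μm/a
  total first-year rate 46.61 μm/a
ISO 9223 Table 2 (carbon steel): 25 < 46.6 ≤ 50 μm/a ⇒ C3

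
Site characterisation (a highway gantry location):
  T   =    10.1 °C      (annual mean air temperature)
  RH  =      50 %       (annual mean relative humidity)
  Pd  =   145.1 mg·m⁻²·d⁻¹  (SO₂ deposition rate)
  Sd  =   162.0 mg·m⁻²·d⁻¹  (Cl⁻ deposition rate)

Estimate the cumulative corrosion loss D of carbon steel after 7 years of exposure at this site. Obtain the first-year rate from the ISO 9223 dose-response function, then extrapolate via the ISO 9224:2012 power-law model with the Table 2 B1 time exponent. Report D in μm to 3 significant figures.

D(7) = 228 μm

carbon steel: T>10 °C ⇒ hinge -0.054·(10.1−10) = -0.0054
  Pd branch = 1.77·Pd^0.52·e^(0.02·RH+f) = 63.68 μm/a
  Sd branch = 0.102·Sd^0.62·e^(0.033·RH+0.04·T) = 18.64 μm/a
  r_corr = 63.68 + 18.64 = 82.32 μm/a
ISO 9224: D(t) = r_corr · t^b with b = 0.523 (carbon steel, B1)
  D(7) = 82.32 × 7^0.523 = 82.32 × 2.767 = 227.8 μm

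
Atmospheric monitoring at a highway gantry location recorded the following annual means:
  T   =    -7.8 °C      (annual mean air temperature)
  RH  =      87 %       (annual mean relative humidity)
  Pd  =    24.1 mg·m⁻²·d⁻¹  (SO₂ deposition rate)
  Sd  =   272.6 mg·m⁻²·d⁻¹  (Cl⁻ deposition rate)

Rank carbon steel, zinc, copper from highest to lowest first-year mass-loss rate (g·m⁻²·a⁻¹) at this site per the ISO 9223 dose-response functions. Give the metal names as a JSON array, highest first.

carbon steel: T≤10 °C ⇒ hinge +0.150·(-7.8−10) = -2.6700
  Pd branch = 1.77·Pd^0.52·e^(0.02·RH+f) = 3.654 μm/a
  Cl⁻ term: 0.102·272.6^0.62·exp(0.033·87+0.04·-7.8) = 42.66
  sum: 3.654 + 42.66 → r_corr = 46.31 μm/a
  mass loss = 46.31 μm/a × 7.85 g/cm³ = 363.5 g·m⁻²·a⁻¹
zinc: f(T) = +0.038·(T−10) [T≤10 °C] = -0.6764
  SO₂ term: 0.0129·24.1^0.44·exp(0.046·87-0.6764) = 1.455
  Sd branch = 0.0175·Sd^0.57·e^(0.008·RH+0.085·T) = 0.4422 μm/a
  r_corr = 1.455 + 0.4422 = 1.898 μm/a
  mass loss = 1.898 μm/a × 7.14 g/cm³ = 13.55 g·m⁻²·a⁻¹
copper: f(T) = +0.126·(T−10) [T≤10 °C] = -2.2428
  Pd branch = 0.0053·Pd^0.26·e^(0.059·RH+f) = 0.2182 μm/a
  Sd branch = 0.01025·Sd^0.27·e^(0.036·RH+0.049·T) = 0.7287 μm/a
  sum: 0.2182 + 0.7287 → r_corr = 0.9469 μm/a
  mass loss = 0.9469 μm/a × 8.96 g/cm³ = 8.484 g·m⁻²·a⁻¹
Ordering by g·m⁻²·a⁻¹: carbon steel (364) > zinc (13.5) > copper (8.48)

["carbon steel", "zinc", "copper"]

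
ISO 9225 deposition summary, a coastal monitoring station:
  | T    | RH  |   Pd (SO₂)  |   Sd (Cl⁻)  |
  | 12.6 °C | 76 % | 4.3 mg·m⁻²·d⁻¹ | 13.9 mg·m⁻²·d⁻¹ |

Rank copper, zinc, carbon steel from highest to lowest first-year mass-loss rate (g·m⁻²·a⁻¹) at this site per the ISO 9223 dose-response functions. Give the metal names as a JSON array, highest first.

copper: T>10 °C ⇒ hinge -0.080·(12.6−10) = -0.2080
  Pd branch = 0.0053·Pd^0.26·e^(0.059·RH+f) = 0.5572 μm/a
  Cl⁻ term: 0.01025·13.9^0.27·exp(0.036·76+0.049·12.6) = 0.5966
  r_corr = 0.5572 + 0.5966 = 1.154 μm/a
  mass loss = 1.154 μm/a × 8.96 g/cm³ = 10.34 g·m⁻²·a⁻¹
zinc: f(T) = -0.071·(T−10) [T>10 °C] = -0.1846
  SO₂ term: 0.0129·4.3^0.44·exp(0.046·76-0.1846) = 0.6721
  Sd branch = 0.0175·Sd^0.57·e^(0.008·RH+0.085·T) = 0.4205 μm/a
  sum: 0.6721 + 0.4205 → r_corr = 1.093 μm/a
  mass loss = 1.093 μm/a × 7.14 g/cm³ = 7.801 g·m⁻²·a⁻¹
carbon steel: T>10 °C ⇒ hinge -0.054·(12.6−10) = -0.1404
  SO₂ term: 1.77·4.3^0.52·exp(0.02·76-0.1404) = 15.02
  Cl⁻ term: 0.102·13.9^0.62·exp(0.033·76+0.04·12.6) = 10.6
  sum: 15.02 + 10.6 → r_corr = 25.62 μm/a
  mass loss = 25.62 μm/a × 7.85 g/cm³ = 201.1 g·m⁻²·a⁻¹
Ordering by g·m⁻²·a⁻¹: carbon steel (201) > copper (10.3) > zinc (7.8)

["carbon steel", "copper", "zinc"]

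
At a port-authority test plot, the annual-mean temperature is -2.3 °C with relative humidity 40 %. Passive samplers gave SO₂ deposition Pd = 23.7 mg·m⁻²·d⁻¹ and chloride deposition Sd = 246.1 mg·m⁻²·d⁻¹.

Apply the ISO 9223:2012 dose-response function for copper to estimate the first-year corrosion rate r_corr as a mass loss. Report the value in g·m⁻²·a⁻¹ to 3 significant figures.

r_corr = 1.77 g·m⁻²·a⁻¹

copper: temperature factor f = +0.126·(-12.3) = -1.5498
  sulphur-dioxide contribution → 0.02714 μm/a
  chloride contribution → 0.1709 μm/a
  ⇒ r_corr(copper) = 0.198 μm/a
Convert to mass loss: 0.198 μm/a × 8.96 g/cm³ = 1.774 g·m⁻²·a⁻¹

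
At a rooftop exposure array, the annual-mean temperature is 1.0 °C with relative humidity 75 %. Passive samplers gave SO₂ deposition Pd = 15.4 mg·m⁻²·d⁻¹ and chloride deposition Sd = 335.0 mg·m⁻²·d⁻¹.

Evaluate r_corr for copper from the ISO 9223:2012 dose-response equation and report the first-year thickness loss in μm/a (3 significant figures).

copper: T≤10 °C ⇒ hinge +0.126·(1.0−10) = -1.1340
  Pd branch = 0.0053·Pd^0.26·e^(0.059·RH+f) = 0.2899 μm/a
  Sd branch = 0.01025·Sd^0.27·e^(0.036·RH+0.049·T) = 0.7698 μm/a
  sum: 0.2899 + 0.7698 → r_corr = 1.06 μm/a

r_corr = 1.06 μm/a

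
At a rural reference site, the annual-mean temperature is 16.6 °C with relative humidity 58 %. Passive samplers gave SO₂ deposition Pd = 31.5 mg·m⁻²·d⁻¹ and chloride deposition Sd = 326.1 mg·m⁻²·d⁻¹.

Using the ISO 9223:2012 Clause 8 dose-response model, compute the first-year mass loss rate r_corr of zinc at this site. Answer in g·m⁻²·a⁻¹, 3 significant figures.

zinc: temperature factor f = -0.071·(6.6) = -0.4686
  SO₂ term: 0.0129·31.5^0.44·exp(0.046·58-0.4686) = 0.5309
  Cl⁻ term: 0.0175·326.1^0.57·exp(0.008·58+0.085·16.6) = 3.09
  sum: 0.5309 + 3.09 → r_corr = 3.621 μm/a
Convert to mass loss: 3.621 μm/a × 7.14 g/cm³ = 25.85 g·m⁻²·a⁻¹

r_corr = 25.9 g·m⁻²·a⁻¹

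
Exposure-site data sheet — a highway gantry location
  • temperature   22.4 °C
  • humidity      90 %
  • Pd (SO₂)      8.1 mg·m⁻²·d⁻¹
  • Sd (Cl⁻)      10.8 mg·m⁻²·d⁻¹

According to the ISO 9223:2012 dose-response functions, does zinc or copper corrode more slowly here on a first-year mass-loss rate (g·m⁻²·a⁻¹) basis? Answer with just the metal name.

zinc: temperature factor f = -0.071·(12.4) = -0.8804
  SO₂ term: 0.0129·8.1^0.44·exp(0.046·90-0.8804) = 0.8432
  Sd branch = 0.0175·Sd^0.57·e^(0.008·RH+0.085·T) = 0.9369 μm/a
  sum: 0.8432 + 0.9369 → r_corr = 1.78 μm/a
  mass loss = 1.78 μm/a × 7.14 g/cm³ = 12.71 g·m⁻²·a⁻¹
copper: temperature factor f = -0.080·(12.4) = -0.9920
  Pd branch = 0.0053·Pd^0.26·e^(0.059·RH+f) = 0.6851 μm/a
  Sd branch = 0.01025·Sd^0.27·e^(0.036·RH+0.049·T) = 1.491 μm/a
  r_corr = 0.6851 + 1.491 = 2.176 μm/a
  mass loss = 2.176 μm/a × 8.96 g/cm³ = 19.5 g·m⁻²·a⁻¹
Ordering by g·m⁻²·a⁻¹: copper (19.5) > zinc (12.7)

zinc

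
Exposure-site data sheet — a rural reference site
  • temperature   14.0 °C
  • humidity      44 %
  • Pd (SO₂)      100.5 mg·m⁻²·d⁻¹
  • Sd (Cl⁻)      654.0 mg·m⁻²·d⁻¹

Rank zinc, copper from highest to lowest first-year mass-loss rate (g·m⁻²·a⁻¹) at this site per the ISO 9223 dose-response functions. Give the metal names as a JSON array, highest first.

zinc: T>10 °C ⇒ hinge -0.071·(14.0−10) = -0.2840
  sulphur-dioxide contribution → 0.5587 μm/a
  chloride contribution → 3.293 μm/a
  total first-year rate 3.852 μm/a
  mass loss = 3.852 μm/a × 7.14 g/cm³ = 27.5 g·m⁻²·a⁻¹
copper: T>10 °C ⇒ hinge -0.080·(14.0−10) = -0.3200
  sulphur-dioxide contribution → 0.1711 μm/a
  chloride contribution → 0.5712 μm/a
  total first-year rate 0.7423 μm/a
  mass loss = 0.7423 μm/a × 8.96 g/cm³ = 6.651 g·m⁻²·a⁻¹
Ordering by g·m⁻²·a⁻¹: zinc (27.5) > copper (6.65)

["zinc", "copper"]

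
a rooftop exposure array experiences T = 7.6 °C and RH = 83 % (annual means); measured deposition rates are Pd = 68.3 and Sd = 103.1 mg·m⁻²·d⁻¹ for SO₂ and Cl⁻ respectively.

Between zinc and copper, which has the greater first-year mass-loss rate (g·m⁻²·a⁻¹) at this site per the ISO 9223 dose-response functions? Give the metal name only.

zinc: T≤10 °C ⇒ hinge +0.038·(7.6−10) = -0.0912
  Pd branch = 0.0129·Pd^0.44·e^(0.046·RH+f) = 3.438 μm/a
  Cl⁻ term: 0.0175·103.1^0.57·exp(0.008·83+0.085·7.6) = 0.911
  r_corr = 3.438 + 0.911 = 4.349 μm/a
  mass loss = 4.349 μm/a × 7.14 g/cm³ = 31.05 g·m⁻²·a⁻¹
copper: f(T) = +0.126·(T−10) [T≤10 °C] = -0.3024
  SO₂ term: 0.0053·68.3^0.26·exp(0.059·83-0.3024) = 1.573
  Cl⁻ term: 0.01025·103.1^0.27·exp(0.036·83+0.049·7.6) = 1.032
  sum: 1.573 + 1.032 → r_corr = 2.605 μm/a
  mass loss = 2.605 μm/a × 8.96 g/cm³ = 23.34 g·m⁻²·a⁻¹
Ordering by g·m⁻²·a⁻¹: zinc (31) > copper (23.3)

zinc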